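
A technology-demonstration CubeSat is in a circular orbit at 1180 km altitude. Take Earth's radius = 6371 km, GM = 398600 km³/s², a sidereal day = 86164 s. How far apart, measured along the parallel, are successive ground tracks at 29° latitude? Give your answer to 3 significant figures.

Semi-major axis a = 6371 + 1180 = 7551 km. Period T = 2π√(a³/μ) = 2π√(7551³/398600) = 6530.1 s = 108.83 min.
Node shift per orbit = (6530.1/86164) × 360° = 27.28°.
Equatorial spacing = 27.28 × 111.2 km/° = 3034 km.
At 29° latitude, spacing = 3034 × cos(29°) = 2653 km.

2650 km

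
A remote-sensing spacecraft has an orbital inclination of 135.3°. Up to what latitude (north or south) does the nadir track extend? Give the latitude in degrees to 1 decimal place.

44.7°

Retrograde orbit: the ground track reaches ±(180° − i) = ±(180 − 135.3) = ±44.7°.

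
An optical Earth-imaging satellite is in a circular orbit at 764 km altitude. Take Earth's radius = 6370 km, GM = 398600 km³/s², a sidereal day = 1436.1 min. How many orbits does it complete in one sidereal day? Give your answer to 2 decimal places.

Semi-major axis a = 6370 + 764 = 7134 km. Period T = 2π√(a³/μ) = 2π√(7134³/398600) = 5996.7 s = 99.94 min.
Orbits per sidereal day = 86166 / 5996.7 = 14.369.

14.37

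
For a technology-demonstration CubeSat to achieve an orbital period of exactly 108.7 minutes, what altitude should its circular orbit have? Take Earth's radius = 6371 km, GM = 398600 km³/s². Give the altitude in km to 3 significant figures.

T = 108.7 min = 6522.0 s.
From T = 2π√(a³/μ): a = (μ T²/4π²)^(1/3) = (398600 × 6522.0² / 4π²)^(1/3) = 7545 km.
Altitude h = a − R = 7545 − 6371 = 1174 km.

1170 km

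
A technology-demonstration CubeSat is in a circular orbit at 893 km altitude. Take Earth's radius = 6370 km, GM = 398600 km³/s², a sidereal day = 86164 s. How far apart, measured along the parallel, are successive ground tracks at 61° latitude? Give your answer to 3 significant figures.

1390 km

Semi-major axis a = 6370 + 893 = 7263 km. Period T = 2π√(a³/μ) = 2π√(7263³/398600) = 6160.1 s = 102.67 min.
Node shift per orbit = (6160.1/86164) × 360° = 25.74°.
Equatorial spacing = 25.74 × 111.2 km/° = 2861 km.
At 61° latitude, spacing = 2861 × cos(61°) = 1387 km.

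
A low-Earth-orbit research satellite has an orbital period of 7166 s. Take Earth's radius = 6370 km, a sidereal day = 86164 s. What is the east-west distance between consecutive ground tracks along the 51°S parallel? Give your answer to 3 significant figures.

Node shift per orbit = (7166.0/86164) × 360° = 29.94°.
Equatorial spacing = 29.94 × 111.2 km/° = 3329 km.
At 51° latitude, spacing = 3329 × cos(51°) = 2095 km.

2090 km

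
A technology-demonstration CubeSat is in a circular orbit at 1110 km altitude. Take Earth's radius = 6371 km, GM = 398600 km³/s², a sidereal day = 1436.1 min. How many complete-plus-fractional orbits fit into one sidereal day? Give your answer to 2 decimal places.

13.38

Semi-major axis a = 6371 + 1110 = 7481 km. Period T = 2π√(a³/μ) = 2π√(7481³/398600) = 6439.5 s = 107.32 min.
Orbits per sidereal day = 86166 / 6439.5 = 13.381.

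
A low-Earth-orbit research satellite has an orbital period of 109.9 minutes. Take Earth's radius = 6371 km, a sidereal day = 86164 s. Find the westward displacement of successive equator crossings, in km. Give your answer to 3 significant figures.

T = 109.9 min = 6594.0 s.
During one orbit Earth rotates (6594.0 / 86164) × 360° = 27.55°.
At the equator that is 27.55° × (2π·6371/360) km/° = 27.55 × 111.2 = 3063 km.

3060 km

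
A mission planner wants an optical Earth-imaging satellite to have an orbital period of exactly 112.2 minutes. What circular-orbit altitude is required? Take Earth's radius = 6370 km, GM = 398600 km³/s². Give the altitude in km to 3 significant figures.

1340 km

T = 112.2 min = 6732.0 s.
From T = 2π√(a³/μ): a = (μ T²/4π²)^(1/3) = (398600 × 6732.0² / 4π²)^(1/3) = 7706 km.
Altitude h = a − R = 7706 − 6370 = 1336 km.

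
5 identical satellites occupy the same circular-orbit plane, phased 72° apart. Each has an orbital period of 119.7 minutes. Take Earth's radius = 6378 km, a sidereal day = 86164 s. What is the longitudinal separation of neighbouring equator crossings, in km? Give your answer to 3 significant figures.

668 km

T = 119.7 min = 7182.0 s.
Single-satellite node shift = (7182.0/86164) × 360° = 30.01°.
With 5 satellites evenly phased, successive equator crossings are 30.01/5 = 6.001° apart.
That is 6.001 × 111.3 = 668 km at the equator.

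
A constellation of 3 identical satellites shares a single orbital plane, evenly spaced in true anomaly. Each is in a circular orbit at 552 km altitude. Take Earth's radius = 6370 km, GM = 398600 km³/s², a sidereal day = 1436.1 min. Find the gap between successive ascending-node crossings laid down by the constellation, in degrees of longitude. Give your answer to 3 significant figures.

7.98°

Semi-major axis a = 6370 + 552 = 6922 km. Period T = 2π√(a³/μ) = 2π√(6922³/398600) = 5731.4 s = 95.52 min.
Single-satellite node shift = (5731.4/86166) × 360° = 23.95°.
With 3 satellites evenly phased, successive equator crossings are 23.95/3 = 7.982° apart.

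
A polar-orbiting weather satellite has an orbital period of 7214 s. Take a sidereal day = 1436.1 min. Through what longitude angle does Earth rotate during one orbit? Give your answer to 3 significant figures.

30.1°

During one orbit Earth rotates (7214.0 / 86166) × 360° = 30.14°.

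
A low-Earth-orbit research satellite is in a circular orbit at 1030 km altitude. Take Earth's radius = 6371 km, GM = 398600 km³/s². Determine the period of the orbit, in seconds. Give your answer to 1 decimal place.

Semi-major axis a = 6371 + 1030 = 7401 km. Period T = 2π√(a³/μ) = 2π√(7401³/398600) = 6336.5 s = 105.61 min.

6336.5 seconds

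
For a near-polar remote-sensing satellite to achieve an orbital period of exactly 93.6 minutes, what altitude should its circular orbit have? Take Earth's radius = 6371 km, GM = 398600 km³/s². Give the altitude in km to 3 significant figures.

458 km

T = 93.6 min = 5616.0 s.
From T = 2π√(a³/μ): a = (μ T²/4π²)^(1/3) = (398600 × 5616.0² / 4π²)^(1/3) = 6829 km.
Altitude h = a − R = 6829 − 6371 = 458 km.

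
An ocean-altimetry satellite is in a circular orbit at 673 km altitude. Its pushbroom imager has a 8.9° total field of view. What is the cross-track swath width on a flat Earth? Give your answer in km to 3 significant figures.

Half-angle = 8.9°/2 = 4.45°.
Swath width ≈ 2h·tan(θ/2) = 2 × 673 × tan(4.45°) = 104.8 km.

105 km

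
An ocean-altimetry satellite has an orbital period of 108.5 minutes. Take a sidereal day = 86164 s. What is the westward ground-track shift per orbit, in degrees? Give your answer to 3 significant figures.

T = 108.5 min = 6510.0 s.
During one orbit Earth rotates (6510.0 / 86164) × 360° = 27.20°.

27.2°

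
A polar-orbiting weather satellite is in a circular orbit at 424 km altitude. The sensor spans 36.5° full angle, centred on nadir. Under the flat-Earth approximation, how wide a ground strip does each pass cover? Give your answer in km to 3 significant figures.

280 km

Half-angle = 36.5°/2 = 18.25°.
Swath width ≈ 2h·tan(θ/2) = 2 × 424 × tan(18.25°) = 279.6 km.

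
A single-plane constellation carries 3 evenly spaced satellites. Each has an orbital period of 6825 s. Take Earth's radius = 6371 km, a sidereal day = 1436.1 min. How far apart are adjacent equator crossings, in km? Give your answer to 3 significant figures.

Single-satellite node shift = (6825.0/86166) × 360° = 28.51°.
With 3 satellites evenly phased, successive equator crossings are 28.51/3 = 9.505° apart.
That is 9.505 × 111.2 = 1057 km at the equator.

1060 km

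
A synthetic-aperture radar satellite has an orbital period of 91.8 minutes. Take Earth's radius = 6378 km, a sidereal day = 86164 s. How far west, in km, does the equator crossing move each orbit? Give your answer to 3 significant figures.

2560 km

T = 91.8 min = 5508.0 s.
During one orbit Earth rotates (5508.0 / 86164) × 360° = 23.01°.
At the equator that is 23.01° × (2π·6378/360) km/° = 23.01 × 111.3 = 2562 km.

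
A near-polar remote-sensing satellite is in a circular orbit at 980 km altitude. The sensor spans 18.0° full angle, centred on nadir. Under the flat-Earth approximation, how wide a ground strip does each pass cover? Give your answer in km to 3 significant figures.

Half-angle = 18.0°/2 = 9°.
Swath width ≈ 2h·tan(θ/2) = 2 × 980 × tan(9°) = 310.4 km.

310 km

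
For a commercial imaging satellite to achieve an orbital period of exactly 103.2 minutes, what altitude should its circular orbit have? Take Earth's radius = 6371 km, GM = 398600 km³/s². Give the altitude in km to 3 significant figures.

T = 103.2 min = 6192.0 s.
From T = 2π√(a³/μ): a = (μ T²/4π²)^(1/3) = (398600 × 6192.0² / 4π²)^(1/3) = 7288 km.
Altitude h = a − R = 7288 − 6371 = 917 km.

917 km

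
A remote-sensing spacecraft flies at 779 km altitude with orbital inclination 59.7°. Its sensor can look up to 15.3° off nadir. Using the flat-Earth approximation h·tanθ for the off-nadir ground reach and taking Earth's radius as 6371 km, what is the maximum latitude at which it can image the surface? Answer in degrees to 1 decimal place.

61.6°

For a prograde orbit the ground track reaches latitude ±i = ±59.7°.
Sensor half-swath on the ground ≈ 779·tan(15.3°) = 213 km = 1.92° of latitude.
Maximum observable latitude ≈ 59.7 + 1.92 = 61.6°.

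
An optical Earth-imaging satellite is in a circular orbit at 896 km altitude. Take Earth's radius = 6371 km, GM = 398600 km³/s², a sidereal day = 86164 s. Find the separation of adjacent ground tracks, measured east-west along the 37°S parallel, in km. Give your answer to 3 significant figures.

Semi-major axis a = 6371 + 896 = 7267 km. Period T = 2π√(a³/μ) = 2π√(7267³/398600) = 6165.2 s = 102.75 min.
Node shift per orbit = (6165.2/86164) × 360° = 25.76°.
Equatorial spacing = 25.76 × 111.2 km/° = 2864 km.
At 37° latitude, spacing = 2864 × cos(37°) = 2287 km.

2290 km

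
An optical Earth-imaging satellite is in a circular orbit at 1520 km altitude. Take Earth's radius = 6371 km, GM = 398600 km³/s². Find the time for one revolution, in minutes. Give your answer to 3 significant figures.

Semi-major axis a = 6371 + 1520 = 7891 km. Period T = 2π√(a³/μ) = 2π√(7891³/398600) = 6976.0 s = 116.27 min.

116 min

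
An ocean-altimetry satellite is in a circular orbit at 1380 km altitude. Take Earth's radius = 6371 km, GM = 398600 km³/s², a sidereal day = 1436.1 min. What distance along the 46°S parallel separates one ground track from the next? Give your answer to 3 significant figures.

Semi-major axis a = 6371 + 1380 = 7751 km. Period T = 2π√(a³/μ) = 2π√(7751³/398600) = 6791.2 s = 113.19 min.
Node shift per orbit = (6791.2/86166) × 360° = 28.37°.
Equatorial spacing = 28.37 × 111.2 km/° = 3155 km.
At 46° latitude, spacing = 3155 × cos(46°) = 2192 km.

2190 km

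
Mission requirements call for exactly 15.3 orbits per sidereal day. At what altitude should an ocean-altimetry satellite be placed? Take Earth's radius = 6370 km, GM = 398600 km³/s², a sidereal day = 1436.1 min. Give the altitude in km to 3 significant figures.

Required period T = 86166 / 15.3 = 5631.8 s.
From T = 2π√(a³/μ): a = (μ T²/4π²)^(1/3) = (398600 × 5631.8² / 4π²)^(1/3) = 6842 km.
Altitude h = a − R = 6842 − 6370 = 472 km.

472 km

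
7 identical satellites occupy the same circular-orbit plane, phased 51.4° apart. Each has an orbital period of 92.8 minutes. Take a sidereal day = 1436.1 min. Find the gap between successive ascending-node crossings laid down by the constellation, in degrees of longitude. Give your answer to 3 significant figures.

3.32°

T = 92.8 min = 5568.0 s.
Single-satellite node shift = (5568.0/86166) × 360° = 23.26°.
With 7 satellites evenly phased, successive equator crossings are 23.26/7 = 3.323° apart.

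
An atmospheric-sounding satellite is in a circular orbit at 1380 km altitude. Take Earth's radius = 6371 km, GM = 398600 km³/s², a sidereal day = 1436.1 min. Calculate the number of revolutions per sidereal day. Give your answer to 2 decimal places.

12.69

Semi-major axis a = 6371 + 1380 = 7751 km. Period T = 2π√(a³/μ) = 2π√(7751³/398600) = 6791.2 s = 113.19 min.
Orbits per sidereal day = 86166 / 6791.2 = 12.688.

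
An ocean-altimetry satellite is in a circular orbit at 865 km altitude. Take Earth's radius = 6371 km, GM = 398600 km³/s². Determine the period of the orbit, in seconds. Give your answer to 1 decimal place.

Semi-major axis a = 6371 + 865 = 7236 km. Period T = 2π√(a³/μ) = 2π√(7236³/398600) = 6125.7 s = 102.10 min.

6125.7 seconds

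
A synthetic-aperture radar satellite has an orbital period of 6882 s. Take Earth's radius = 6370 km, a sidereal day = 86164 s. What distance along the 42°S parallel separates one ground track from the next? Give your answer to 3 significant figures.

2380 km

Node shift per orbit = (6882.0/86164) × 360° = 28.75°.
Equatorial spacing = 28.75 × 111.2 km/° = 3197 km.
At 42° latitude, spacing = 3197 × cos(42°) = 2376 km.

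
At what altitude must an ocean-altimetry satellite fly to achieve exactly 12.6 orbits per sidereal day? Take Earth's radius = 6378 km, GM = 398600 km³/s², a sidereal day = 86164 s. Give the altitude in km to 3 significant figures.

1410 km

Required period T = 86164 / 12.6 = 6838.4 s.
From T = 2π√(a³/μ): a = (μ T²/4π²)^(1/3) = (398600 × 6838.4² / 4π²)^(1/3) = 7787 km.
Altitude h = a − R = 7787 − 6378 = 1409 km.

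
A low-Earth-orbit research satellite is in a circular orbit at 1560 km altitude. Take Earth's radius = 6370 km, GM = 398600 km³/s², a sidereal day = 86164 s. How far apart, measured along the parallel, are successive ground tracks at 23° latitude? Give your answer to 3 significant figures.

Semi-major axis a = 6370 + 1560 = 7930 km. Period T = 2π√(a³/μ) = 2π√(7930³/398600) = 7027.8 s = 117.13 min.
Node shift per orbit = (7027.8/86164) × 360° = 29.36°.
Equatorial spacing = 29.36 × 111.2 km/° = 3264 km.
At 23° latitude, spacing = 3264 × cos(23°) = 3005 km.

3000 km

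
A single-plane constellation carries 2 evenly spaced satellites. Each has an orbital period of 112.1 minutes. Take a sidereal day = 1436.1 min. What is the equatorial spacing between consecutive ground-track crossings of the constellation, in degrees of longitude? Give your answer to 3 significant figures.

T = 112.1 min = 6726.0 s.
Single-satellite node shift = (6726.0/86166) × 360° = 28.10°.
With 2 satellites evenly phased, successive equator crossings are 28.10/2 = 14.051° apart.

14.1°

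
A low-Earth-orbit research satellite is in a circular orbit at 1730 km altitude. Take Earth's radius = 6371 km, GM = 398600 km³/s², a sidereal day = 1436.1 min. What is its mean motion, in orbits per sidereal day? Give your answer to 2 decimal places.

Semi-major axis a = 6371 + 1730 = 8101 km. Period T = 2π√(a³/μ) = 2π√(8101³/398600) = 7256.4 s = 120.94 min.
Orbits per sidereal day = 86166 / 7256.4 = 11.875.

11.87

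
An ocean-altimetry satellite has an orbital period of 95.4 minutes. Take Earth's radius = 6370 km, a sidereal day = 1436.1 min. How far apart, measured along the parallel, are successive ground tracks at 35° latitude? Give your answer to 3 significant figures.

T = 95.4 min = 5724.0 s.
Node shift per orbit = (5724.0/86166) × 360° = 23.91°.
Equatorial spacing = 23.91 × 111.2 km/° = 2659 km.
At 35° latitude, spacing = 2659 × cos(35°) = 2178 km.

2180 km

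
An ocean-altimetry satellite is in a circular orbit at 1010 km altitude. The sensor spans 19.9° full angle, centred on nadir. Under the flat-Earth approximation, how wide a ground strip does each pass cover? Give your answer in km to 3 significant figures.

354 km

Half-angle = 19.9°/2 = 9.95°.
Swath width ≈ 2h·tan(θ/2) = 2 × 1010 × tan(9.95°) = 354.4 km.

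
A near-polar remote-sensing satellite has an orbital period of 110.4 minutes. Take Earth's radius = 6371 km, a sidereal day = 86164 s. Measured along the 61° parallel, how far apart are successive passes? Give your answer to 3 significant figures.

1490 km

T = 110.4 min = 6624.0 s.
Node shift per orbit = (6624.0/86164) × 360° = 27.68°.
Equatorial spacing = 27.68 × 111.2 km/° = 3077 km.
At 61° latitude, spacing = 3077 × cos(61°) = 1492 km.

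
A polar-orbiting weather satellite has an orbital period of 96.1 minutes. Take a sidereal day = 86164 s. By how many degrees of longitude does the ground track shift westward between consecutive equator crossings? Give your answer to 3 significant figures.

T = 96.1 min = 5766.0 s.
During one orbit Earth rotates (5766.0 / 86164) × 360° = 24.09°.

24.1°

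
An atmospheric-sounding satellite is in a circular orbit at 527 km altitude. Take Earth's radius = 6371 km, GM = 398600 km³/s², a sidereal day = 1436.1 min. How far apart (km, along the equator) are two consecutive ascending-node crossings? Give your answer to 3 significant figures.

2650 km

Semi-major axis a = 6371 + 527 = 6898 km. Period T = 2π√(a³/μ) = 2π√(6898³/398600) = 5701.6 s = 95.03 min.
During one orbit Earth rotates (5701.6 / 86166) × 360° = 23.82°.
At the equator that is 23.82° × (2π·6371/360) km/° = 23.82 × 111.2 = 2649 km.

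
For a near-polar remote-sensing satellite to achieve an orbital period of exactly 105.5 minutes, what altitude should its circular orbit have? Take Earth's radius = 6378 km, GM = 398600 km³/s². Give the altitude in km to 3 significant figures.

T = 105.5 min = 6330.0 s.
From T = 2π√(a³/μ): a = (μ T²/4π²)^(1/3) = (398600 × 6330.0² / 4π²)^(1/3) = 7396 km.
Altitude h = a − R = 7396 − 6378 = 1018 km.

1020 km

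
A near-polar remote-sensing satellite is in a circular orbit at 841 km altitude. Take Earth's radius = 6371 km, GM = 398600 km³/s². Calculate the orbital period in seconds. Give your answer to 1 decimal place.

Semi-major axis a = 6371 + 841 = 7212 km. Period T = 2π√(a³/μ) = 2π√(7212³/398600) = 6095.3 s = 101.59 min.

6095.3 seconds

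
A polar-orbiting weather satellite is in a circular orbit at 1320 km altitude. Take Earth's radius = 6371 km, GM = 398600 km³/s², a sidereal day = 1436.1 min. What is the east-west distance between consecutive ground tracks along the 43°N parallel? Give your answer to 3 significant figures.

2280 km

Semi-major axis a = 6371 + 1320 = 7691 km. Period T = 2π√(a³/μ) = 2π√(7691³/398600) = 6712.5 s = 111.88 min.
Node shift per orbit = (6712.5/86166) × 360° = 28.04°.
Equatorial spacing = 28.04 × 111.2 km/° = 3118 km.
At 43° latitude, spacing = 3118 × cos(43°) = 2281 km.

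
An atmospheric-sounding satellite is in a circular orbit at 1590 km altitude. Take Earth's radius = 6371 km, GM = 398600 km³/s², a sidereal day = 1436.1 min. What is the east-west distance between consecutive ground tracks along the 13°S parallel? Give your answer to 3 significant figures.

Semi-major axis a = 6371 + 1590 = 7961 km. Period T = 2π√(a³/μ) = 2π√(7961³/398600) = 7069.1 s = 117.82 min.
Node shift per orbit = (7069.1/86166) × 360° = 29.53°.
Equatorial spacing = 29.53 × 111.2 km/° = 3284 km.
At 13° latitude, spacing = 3284 × cos(13°) = 3200 km.

3200 km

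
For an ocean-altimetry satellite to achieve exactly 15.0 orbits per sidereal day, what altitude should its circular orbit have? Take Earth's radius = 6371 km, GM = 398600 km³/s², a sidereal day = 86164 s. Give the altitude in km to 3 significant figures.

Required period T = 86164 / 15.0 = 5744.3 s.
From T = 2π√(a³/μ): a = (μ T²/4π²)^(1/3) = (398600 × 5744.3² / 4π²)^(1/3) = 6932 km.
Altitude h = a − R = 6932 − 6371 = 561 km.

561 km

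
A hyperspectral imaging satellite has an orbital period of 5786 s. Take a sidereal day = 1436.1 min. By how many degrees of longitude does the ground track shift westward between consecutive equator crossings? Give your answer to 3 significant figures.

24.2°

During one orbit Earth rotates (5786.0 / 86166) × 360° = 24.17°.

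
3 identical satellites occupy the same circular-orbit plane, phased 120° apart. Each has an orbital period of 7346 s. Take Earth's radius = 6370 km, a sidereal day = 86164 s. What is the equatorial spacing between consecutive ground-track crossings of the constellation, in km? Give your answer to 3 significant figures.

1140 km

Single-satellite node shift = (7346.0/86164) × 360° = 30.69°.
With 3 satellites evenly phased, successive equator crossings are 30.69/3 = 10.231° apart.
That is 10.231 × 111.2 = 1137 km at the equator.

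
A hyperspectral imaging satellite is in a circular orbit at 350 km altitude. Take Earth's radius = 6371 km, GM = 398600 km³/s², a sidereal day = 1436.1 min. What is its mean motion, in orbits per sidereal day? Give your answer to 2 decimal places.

Semi-major axis a = 6371 + 350 = 6721 km. Period T = 2π√(a³/μ) = 2π√(6721³/398600) = 5483.6 s = 91.39 min.
Orbits per sidereal day = 86166 / 5483.6 = 15.714.

15.71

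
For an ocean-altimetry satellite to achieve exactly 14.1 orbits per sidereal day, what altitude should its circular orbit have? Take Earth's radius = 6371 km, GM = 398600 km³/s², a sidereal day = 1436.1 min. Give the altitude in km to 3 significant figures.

853 km

Required period T = 86166 / 14.1 = 6111.1 s.
From T = 2π√(a³/μ): a = (μ T²/4π²)^(1/3) = (398600 × 6111.1² / 4π²)^(1/3) = 7224 km.
Altitude h = a − R = 7224 − 6371 = 853 km.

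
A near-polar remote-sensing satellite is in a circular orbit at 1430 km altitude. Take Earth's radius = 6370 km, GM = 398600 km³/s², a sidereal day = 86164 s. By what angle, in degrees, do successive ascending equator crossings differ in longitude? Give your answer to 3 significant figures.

Semi-major axis a = 6370 + 1430 = 7800 km. Period T = 2π√(a³/μ) = 2π√(7800³/398600) = 6855.7 s = 114.26 min.
During one orbit Earth rotates (6855.7 / 86164) × 360° = 28.64°.

28.6°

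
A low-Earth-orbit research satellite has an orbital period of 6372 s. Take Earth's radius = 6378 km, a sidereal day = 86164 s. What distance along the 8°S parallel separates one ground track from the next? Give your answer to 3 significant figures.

Node shift per orbit = (6372.0/86164) × 360° = 26.62°.
Equatorial spacing = 26.62 × 111.3 km/° = 2964 km.
At 8° latitude, spacing = 2964 × cos(8°) = 2935 km.

2930 km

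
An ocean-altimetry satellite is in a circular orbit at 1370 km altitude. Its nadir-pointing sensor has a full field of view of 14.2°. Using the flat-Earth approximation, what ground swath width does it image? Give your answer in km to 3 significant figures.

Half-angle = 14.2°/2 = 7.1°.
Swath width ≈ 2h·tan(θ/2) = 2 × 1370 × tan(7.1°) = 341.3 km.

341 km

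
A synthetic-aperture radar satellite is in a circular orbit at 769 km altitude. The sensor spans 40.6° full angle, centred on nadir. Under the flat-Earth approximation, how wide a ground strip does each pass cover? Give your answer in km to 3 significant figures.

Half-angle = 40.6°/2 = 20.3°.
Swath width ≈ 2h·tan(θ/2) = 2 × 769 × tan(20.3°) = 568.9 km.

569 km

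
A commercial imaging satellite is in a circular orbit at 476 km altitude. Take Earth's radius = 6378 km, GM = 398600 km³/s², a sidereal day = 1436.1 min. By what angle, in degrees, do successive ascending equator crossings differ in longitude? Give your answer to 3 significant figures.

23.6°

Semi-major axis a = 6378 + 476 = 6854 km. Period T = 2π√(a³/μ) = 2π√(6854³/398600) = 5647.1 s = 94.12 min.
During one orbit Earth rotates (5647.1 / 86166) × 360° = 23.59°.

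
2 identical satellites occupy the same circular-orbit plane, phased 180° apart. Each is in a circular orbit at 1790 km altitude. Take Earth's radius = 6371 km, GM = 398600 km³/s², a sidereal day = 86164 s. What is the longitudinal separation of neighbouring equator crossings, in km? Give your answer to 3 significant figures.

1700 km

Semi-major axis a = 6371 + 1790 = 8161 km. Period T = 2π√(a³/μ) = 2π√(8161³/398600) = 7337.1 s = 122.29 min.
Single-satellite node shift = (7337.1/86164) × 360° = 30.66°.
With 2 satellites evenly phased, successive equator crossings are 30.66/2 = 15.328° apart.
That is 15.328 × 111.2 = 1704 km at the equator.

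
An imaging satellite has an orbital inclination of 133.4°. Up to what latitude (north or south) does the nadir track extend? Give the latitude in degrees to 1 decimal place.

46.6°

Retrograde orbit: the ground track reaches ±(180° − i) = ±(180 − 133.4) = ±46.6°.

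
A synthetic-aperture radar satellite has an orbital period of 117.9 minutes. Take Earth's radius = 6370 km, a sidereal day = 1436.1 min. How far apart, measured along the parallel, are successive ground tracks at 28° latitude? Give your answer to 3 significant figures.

2900 km

T = 117.9 min = 7074.0 s.
Node shift per orbit = (7074.0/86166) × 360° = 29.56°.
Equatorial spacing = 29.56 × 111.2 km/° = 3286 km.
At 28° latitude, spacing = 3286 × cos(28°) = 2901 km.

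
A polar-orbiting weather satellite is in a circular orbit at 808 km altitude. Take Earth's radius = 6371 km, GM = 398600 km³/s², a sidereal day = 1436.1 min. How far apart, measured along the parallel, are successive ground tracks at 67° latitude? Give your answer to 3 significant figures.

1100 km

Semi-major axis a = 6371 + 808 = 7179 km. Period T = 2π√(a³/μ) = 2π√(7179³/398600) = 6053.5 s = 100.89 min.
Node shift per orbit = (6053.5/86166) × 360° = 25.29°.
Equatorial spacing = 25.29 × 111.2 km/° = 2812 km.
At 67° latitude, spacing = 2812 × cos(67°) = 1099 km.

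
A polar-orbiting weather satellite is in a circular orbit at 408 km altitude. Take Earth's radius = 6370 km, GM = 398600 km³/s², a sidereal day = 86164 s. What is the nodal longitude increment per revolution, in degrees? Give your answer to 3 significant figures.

Semi-major axis a = 6370 + 408 = 6778 km. Period T = 2π√(a³/μ) = 2π√(6778³/398600) = 5553.5 s = 92.56 min.
During one orbit Earth rotates (5553.5 / 86164) × 360° = 23.20°.

23.2°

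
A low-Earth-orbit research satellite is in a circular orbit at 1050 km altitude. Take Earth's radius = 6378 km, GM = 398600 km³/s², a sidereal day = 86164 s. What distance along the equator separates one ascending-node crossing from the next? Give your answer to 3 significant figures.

Semi-major axis a = 6378 + 1050 = 7428 km. Period T = 2π√(a³/μ) = 2π√(7428³/398600) = 6371.2 s = 106.19 min.
During one orbit Earth rotates (6371.2 / 86164) × 360° = 26.62°.
At the equator that is 26.62° × (2π·6378/360) km/° = 26.62 × 111.3 = 2963 km.

2960 km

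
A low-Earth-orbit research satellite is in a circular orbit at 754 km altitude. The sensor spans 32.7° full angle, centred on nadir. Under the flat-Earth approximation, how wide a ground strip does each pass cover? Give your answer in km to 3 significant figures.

Half-angle = 32.7°/2 = 16.35°.
Swath width ≈ 2h·tan(θ/2) = 2 × 754 × tan(16.35°) = 442.4 km.

442 km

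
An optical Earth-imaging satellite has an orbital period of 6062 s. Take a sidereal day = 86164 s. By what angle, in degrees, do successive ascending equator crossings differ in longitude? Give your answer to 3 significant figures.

25.3°

During one orbit Earth rotates (6062.0 / 86164) × 360° = 25.33°.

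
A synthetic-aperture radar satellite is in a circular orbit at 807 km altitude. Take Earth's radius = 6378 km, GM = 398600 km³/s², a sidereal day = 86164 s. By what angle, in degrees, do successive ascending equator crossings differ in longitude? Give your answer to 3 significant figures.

25.3°

Semi-major axis a = 6378 + 807 = 7185 km. Period T = 2π√(a³/μ) = 2π√(7185³/398600) = 6061.1 s = 101.02 min.
During one orbit Earth rotates (6061.1 / 86164) × 360° = 25.32°.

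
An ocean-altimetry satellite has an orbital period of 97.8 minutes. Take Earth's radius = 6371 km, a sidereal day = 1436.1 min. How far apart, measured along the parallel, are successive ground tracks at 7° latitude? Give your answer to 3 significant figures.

2710 km

T = 97.8 min = 5868.0 s.
Node shift per orbit = (5868.0/86166) × 360° = 24.52°.
Equatorial spacing = 24.52 × 111.2 km/° = 2726 km.
At 7° latitude, spacing = 2726 × cos(7°) = 2706 km.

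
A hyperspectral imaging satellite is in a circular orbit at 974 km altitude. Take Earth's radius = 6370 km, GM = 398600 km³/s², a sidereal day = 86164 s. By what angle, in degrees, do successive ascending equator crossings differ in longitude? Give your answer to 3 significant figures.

Semi-major axis a = 6370 + 974 = 7344 km. Period T = 2π√(a³/μ) = 2π√(7344³/398600) = 6263.4 s = 104.39 min.
During one orbit Earth rotates (6263.4 / 86164) × 360° = 26.17°.

26.2°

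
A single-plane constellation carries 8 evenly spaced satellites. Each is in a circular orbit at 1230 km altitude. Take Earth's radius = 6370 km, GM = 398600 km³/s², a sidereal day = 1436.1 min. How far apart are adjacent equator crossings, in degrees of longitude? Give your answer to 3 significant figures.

3.44°

Semi-major axis a = 6370 + 1230 = 7600 km. Period T = 2π√(a³/μ) = 2π√(7600³/398600) = 6593.7 s = 109.90 min.
Single-satellite node shift = (6593.7/86166) × 360° = 27.55°.
With 8 satellites evenly phased, successive equator crossings are 27.55/8 = 3.444° apart.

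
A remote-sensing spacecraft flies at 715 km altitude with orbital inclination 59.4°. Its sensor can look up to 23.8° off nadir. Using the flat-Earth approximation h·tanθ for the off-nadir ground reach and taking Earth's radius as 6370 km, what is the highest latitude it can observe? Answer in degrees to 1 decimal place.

62.2°

For a prograde orbit the ground track reaches latitude ±i = ±59.4°.
Sensor half-swath on the ground ≈ 715·tan(23.8°) = 315 km = 2.84° of latitude.
Maximum observable latitude ≈ 59.4 + 2.84 = 62.2°.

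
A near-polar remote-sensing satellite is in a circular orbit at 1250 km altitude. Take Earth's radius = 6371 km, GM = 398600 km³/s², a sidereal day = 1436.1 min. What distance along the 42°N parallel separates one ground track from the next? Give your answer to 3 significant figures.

2290 km

Semi-major axis a = 6371 + 1250 = 7621 km. Period T = 2π√(a³/μ) = 2π√(7621³/398600) = 6621.1 s = 110.35 min.
Node shift per orbit = (6621.1/86166) × 360° = 27.66°.
Equatorial spacing = 27.66 × 111.2 km/° = 3076 km.
At 42° latitude, spacing = 3076 × cos(42°) = 2286 km.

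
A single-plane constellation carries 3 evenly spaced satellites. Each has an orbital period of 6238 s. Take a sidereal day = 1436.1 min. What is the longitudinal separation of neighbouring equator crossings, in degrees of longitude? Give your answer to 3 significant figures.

Single-satellite node shift = (6238.0/86166) × 360° = 26.06°.
With 3 satellites evenly phased, successive equator crossings are 26.06/3 = 8.687° apart.

8.69°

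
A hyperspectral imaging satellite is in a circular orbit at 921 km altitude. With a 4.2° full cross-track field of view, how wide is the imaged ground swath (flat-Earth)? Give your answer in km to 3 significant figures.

67.5 km

Half-angle = 4.2°/2 = 2.1°.
Swath width ≈ 2h·tan(θ/2) = 2 × 921 × tan(2.1°) = 67.5 km.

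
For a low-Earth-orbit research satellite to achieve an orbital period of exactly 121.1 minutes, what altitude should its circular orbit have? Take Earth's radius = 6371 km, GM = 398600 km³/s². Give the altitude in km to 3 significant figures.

T = 121.1 min = 7266.0 s.
From T = 2π√(a³/μ): a = (μ T²/4π²)^(1/3) = (398600 × 7266.0² / 4π²)^(1/3) = 8108 km.
Altitude h = a − R = 8108 − 6371 = 1737 km.

1740 km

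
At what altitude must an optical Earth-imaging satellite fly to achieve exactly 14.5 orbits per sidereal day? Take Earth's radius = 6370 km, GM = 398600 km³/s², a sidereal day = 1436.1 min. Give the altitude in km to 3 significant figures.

721 km

Required period T = 86166 / 14.5 = 5942.5 s.
From T = 2π√(a³/μ): a = (μ T²/4π²)^(1/3) = (398600 × 5942.5² / 4π²)^(1/3) = 7091 km.
Altitude h = a − R = 7091 − 6370 = 721 km.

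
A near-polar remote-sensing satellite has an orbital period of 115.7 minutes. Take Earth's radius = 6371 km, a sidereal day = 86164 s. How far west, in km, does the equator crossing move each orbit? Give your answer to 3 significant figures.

T = 115.7 min = 6942.0 s.
During one orbit Earth rotates (6942.0 / 86164) × 360° = 29.00°.
At the equator that is 29.00° × (2π·6371/360) km/° = 29.00 × 111.2 = 3225 km.

3230 km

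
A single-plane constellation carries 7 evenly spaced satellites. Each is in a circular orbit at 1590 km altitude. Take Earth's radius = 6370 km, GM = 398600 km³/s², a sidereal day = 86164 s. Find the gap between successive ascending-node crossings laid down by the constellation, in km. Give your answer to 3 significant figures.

Semi-major axis a = 6370 + 1590 = 7960 km. Period T = 2π√(a³/μ) = 2π√(7960³/398600) = 7067.7 s = 117.80 min.
Single-satellite node shift = (7067.7/86164) × 360° = 29.53°.
With 7 satellites evenly phased, successive equator crossings are 29.53/7 = 4.219° apart.
That is 4.219 × 111.2 = 469 km at the equator.

469 km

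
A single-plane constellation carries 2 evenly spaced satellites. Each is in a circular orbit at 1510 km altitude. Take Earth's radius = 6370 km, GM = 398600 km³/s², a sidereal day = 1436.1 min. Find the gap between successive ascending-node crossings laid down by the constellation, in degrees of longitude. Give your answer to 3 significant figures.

Semi-major axis a = 6370 + 1510 = 7880 km. Period T = 2π√(a³/μ) = 2π√(7880³/398600) = 6961.5 s = 116.02 min.
Single-satellite node shift = (6961.5/86166) × 360° = 29.08°.
With 2 satellites evenly phased, successive equator crossings are 29.08/2 = 14.542° apart.

14.5°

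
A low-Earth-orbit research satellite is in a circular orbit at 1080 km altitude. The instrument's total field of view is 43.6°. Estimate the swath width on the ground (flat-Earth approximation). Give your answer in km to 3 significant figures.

864 km

Half-angle = 43.6°/2 = 21.8°.
Swath width ≈ 2h·tan(θ/2) = 2 × 1080 × tan(21.8°) = 863.9 km.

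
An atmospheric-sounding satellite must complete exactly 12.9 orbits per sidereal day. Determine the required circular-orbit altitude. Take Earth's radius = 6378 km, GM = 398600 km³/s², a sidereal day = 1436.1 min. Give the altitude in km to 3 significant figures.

1290 km

Required period T = 86166 / 12.9 = 6679.5 s.
From T = 2π√(a³/μ): a = (μ T²/4π²)^(1/3) = (398600 × 6679.5² / 4π²)^(1/3) = 7666 km.
Altitude h = a − R = 7666 − 6378 = 1288 km.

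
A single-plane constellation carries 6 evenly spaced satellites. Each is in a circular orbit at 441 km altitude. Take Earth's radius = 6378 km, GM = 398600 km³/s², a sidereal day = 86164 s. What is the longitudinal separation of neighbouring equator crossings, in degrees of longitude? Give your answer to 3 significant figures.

3.90°

Semi-major axis a = 6378 + 441 = 6819 km. Period T = 2π√(a³/μ) = 2π√(6819³/398600) = 5603.9 s = 93.40 min.
Single-satellite node shift = (5603.9/86164) × 360° = 23.41°.
With 6 satellites evenly phased, successive equator crossings are 23.41/6 = 3.902° apart.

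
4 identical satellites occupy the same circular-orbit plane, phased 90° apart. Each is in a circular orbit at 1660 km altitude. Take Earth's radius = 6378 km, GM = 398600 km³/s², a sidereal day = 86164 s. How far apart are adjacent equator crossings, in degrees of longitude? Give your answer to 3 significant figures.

7.49°

Semi-major axis a = 6378 + 1660 = 8038 km. Period T = 2π√(a³/μ) = 2π√(8038³/398600) = 7171.9 s = 119.53 min.
Single-satellite node shift = (7171.9/86164) × 360° = 29.96°.
With 4 satellites evenly phased, successive equator crossings are 29.96/4 = 7.491° apart.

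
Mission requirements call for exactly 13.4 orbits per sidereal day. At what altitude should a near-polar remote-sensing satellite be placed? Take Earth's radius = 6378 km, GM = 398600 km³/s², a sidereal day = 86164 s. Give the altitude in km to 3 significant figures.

Required period T = 86164 / 13.4 = 6430.1 s.
From T = 2π√(a³/μ): a = (μ T²/4π²)^(1/3) = (398600 × 6430.1² / 4π²)^(1/3) = 7474 km.
Altitude h = a − R = 7474 − 6378 = 1096 km.

1100 km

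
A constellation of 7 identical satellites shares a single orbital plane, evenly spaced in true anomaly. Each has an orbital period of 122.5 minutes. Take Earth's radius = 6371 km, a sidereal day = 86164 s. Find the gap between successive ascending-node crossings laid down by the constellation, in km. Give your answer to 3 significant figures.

488 km

T = 122.5 min = 7350.0 s.
Single-satellite node shift = (7350.0/86164) × 360° = 30.71°.
With 7 satellites evenly phased, successive equator crossings are 30.71/7 = 4.387° apart.
That is 4.387 × 111.2 = 488 km at the equator.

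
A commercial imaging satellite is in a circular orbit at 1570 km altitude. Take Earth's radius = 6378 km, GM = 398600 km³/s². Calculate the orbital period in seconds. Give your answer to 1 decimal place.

7051.8 seconds

Semi-major axis a = 6378 + 1570 = 7948 km. Period T = 2π√(a³/μ) = 2π√(7948³/398600) = 7051.8 s = 117.53 min.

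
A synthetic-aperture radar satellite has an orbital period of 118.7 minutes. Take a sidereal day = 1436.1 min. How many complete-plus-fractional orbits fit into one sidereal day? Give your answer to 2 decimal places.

12.10

T = 118.7 min = 7122.0 s.
Orbits per sidereal day = 86166 / 7122.0 = 12.099.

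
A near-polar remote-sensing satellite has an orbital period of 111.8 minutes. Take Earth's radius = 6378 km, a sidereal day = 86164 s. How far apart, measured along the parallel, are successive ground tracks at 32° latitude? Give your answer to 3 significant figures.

T = 111.8 min = 6708.0 s.
Node shift per orbit = (6708.0/86164) × 360° = 28.03°.
Equatorial spacing = 28.03 × 111.3 km/° = 3120 km.
At 32° latitude, spacing = 3120 × cos(32°) = 2646 km.

2650 km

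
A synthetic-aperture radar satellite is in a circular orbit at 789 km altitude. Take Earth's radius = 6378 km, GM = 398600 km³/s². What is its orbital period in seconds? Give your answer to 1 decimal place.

6038.3 seconds

Semi-major axis a = 6378 + 789 = 7167 km. Period T = 2π√(a³/μ) = 2π√(7167³/398600) = 6038.3 s = 100.64 min.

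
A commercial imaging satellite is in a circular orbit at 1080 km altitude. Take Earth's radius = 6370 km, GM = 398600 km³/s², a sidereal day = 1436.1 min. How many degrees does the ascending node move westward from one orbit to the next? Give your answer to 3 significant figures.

26.7°

Semi-major axis a = 6370 + 1080 = 7450 km. Period T = 2π√(a³/μ) = 2π√(7450³/398600) = 6399.5 s = 106.66 min.
During one orbit Earth rotates (6399.5 / 86166) × 360° = 26.74°.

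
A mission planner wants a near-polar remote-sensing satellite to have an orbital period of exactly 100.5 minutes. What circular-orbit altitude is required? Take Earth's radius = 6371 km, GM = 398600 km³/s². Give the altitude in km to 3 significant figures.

789 km

T = 100.5 min = 6030.0 s.
From T = 2π√(a³/μ): a = (μ T²/4π²)^(1/3) = (398600 × 6030.0² / 4π²)^(1/3) = 7160 km.
Altitude h = a − R = 7160 − 6371 = 789 km.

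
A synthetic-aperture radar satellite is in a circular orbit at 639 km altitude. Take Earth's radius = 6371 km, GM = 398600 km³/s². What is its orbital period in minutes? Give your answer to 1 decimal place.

97.4 min

Semi-major axis a = 6371 + 639 = 7010 km. Period T = 2π√(a³/μ) = 2π√(7010³/398600) = 5841.0 s = 97.35 min.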